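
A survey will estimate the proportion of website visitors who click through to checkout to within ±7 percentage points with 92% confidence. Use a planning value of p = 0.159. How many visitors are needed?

For a proportion with margin E = 0.07 at 92% confidence, z = 1.751.
n = p̂(1−p̂)(z/E)² = 0.159 × 0.841 × (1.751/0.07)² = 83.67
Round up: n = 84.

84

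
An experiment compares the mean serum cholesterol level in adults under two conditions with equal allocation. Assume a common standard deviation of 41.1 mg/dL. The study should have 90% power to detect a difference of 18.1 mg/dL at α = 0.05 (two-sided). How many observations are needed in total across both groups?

For two equal groups, n per group = 2·((z_{α/2} + z_β)·σ/δ)².
z_{α/2} = 1.960; z_β = 1.282 (power 90%).
n = 2 × (3.242 × 41.1 / 18.1)² = 2 × 54.19 = 108.38
Round up: n = 109 per group.
Total across both groups: 2 × 109 = 218.

218 total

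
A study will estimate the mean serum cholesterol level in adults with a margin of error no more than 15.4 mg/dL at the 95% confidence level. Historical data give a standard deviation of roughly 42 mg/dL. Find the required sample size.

For a mean, the margin of error is E = z·σ/√n, so n = (zσ/E)².
At 95% confidence, z = 1.960.
n = (1.960 × 42 / 15.4)² = 28.57
Round up: n = 29.

29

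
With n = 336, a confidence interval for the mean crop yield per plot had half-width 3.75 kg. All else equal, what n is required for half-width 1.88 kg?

1337

Margin of error scales as 1/√n, so n₂ = n₁·(E₁/E₂)².
n₂ = 336 × (3.75/1.88)² = 336 × 3.979 = 1336.94
Round up: n₂ = 1337.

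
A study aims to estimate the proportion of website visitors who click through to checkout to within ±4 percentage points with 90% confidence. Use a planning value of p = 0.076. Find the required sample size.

n = 119

For a proportion with margin E = 0.04 at 90% confidence, z = 1.645.
n = p̂(1−p̂)(z/E)² = 0.076 × 0.924 × (1.645/0.04)² = 118.77
Round up: n = 119.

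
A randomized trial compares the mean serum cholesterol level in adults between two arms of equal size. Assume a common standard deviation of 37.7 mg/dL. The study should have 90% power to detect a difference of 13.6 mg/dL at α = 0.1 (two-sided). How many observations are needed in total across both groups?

264 total

For two equal groups, n per group = 2·((z_{α/2} + z_β)·σ/δ)².
z_{α/2} = 1.645; z_β = 1.282 (power 90%).
n = 2 × (2.927 × 37.7 / 13.6)² = 2 × 65.83 = 131.66
Round up: n = 132 per group.
Total across both groups: 2 × 132 = 264.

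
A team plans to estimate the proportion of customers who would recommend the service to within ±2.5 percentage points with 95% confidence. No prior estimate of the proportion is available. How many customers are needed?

n = 1537

For a proportion with margin E = 0.025 at 95% confidence, z = 1.960.
With no prior estimate, use p = 0.5, which maximizes p(1−p) at 0.25.
n = 0.25 × (z/E)² = 0.25 × (1.960/0.025)² = 1536.64
Round up: n = 1537.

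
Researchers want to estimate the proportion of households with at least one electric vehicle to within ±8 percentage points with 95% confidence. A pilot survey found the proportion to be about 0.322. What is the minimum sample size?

n = 132

For a proportion with margin E = 0.08 at 95% confidence, z = 1.960.
n = p̂(1−p̂)(z/E)² = 0.322 × 0.678 × (1.960/0.08)² = 131.04
Round up: n = 132.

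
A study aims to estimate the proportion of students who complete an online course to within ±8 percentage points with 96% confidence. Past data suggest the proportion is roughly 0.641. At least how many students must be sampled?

152

For a proportion with margin E = 0.08 at 96% confidence, z = 2.054.
n = p̂(1−p̂)(z/E)² = 0.641 × 0.359 × (2.054/0.08)² = 151.70
Round up: n = 152.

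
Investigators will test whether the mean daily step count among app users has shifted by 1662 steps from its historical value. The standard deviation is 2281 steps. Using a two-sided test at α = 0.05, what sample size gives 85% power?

For a one-sample z-test, n = ((z_{α/2} + z_β)·σ/δ)².
z_{α/2} = 1.960 (two-sided α = 0.05); z_β = 1.036 (power 85% → β = 0.15).
n = (2.996 × 2281 / 1662)² = 16.91
Round up: n = 17.

17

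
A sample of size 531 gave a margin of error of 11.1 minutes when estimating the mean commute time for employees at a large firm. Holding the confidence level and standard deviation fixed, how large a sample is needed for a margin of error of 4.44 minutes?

Margin of error scales as 1/√n, so n₂ = n₁·(E₁/E₂)².
n₂ = 531 × (11.1/4.44)² = 531 × 6.25 = 3318.75
Round up: n₂ = 3319.

3319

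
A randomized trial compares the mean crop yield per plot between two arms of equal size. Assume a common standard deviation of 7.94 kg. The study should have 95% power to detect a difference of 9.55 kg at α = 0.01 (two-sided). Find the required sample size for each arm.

For two equal groups, n per group = 2·((z_{α/2} + z_β)·σ/δ)².
z_{α/2} = 2.576; z_β = 1.645 (power 95%).
n = 2 × (4.221 × 7.94 / 9.55)² = 2 × 12.32 = 24.64
Round up: n = 25 per group.

25 per group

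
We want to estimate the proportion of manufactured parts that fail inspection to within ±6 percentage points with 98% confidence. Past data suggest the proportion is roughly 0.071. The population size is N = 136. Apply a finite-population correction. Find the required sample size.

n = 58

For a proportion with margin E = 0.06 at 98% confidence, z = 2.326.
n = p̂(1−p̂)(z/E)² = 0.071 × 0.929 × (2.326/0.06)² = 99.13 — call this n₀.
Finite-population correction with N = 136: n = n₀ / (1 + (n₀−1)/N) = 99.13 / 1.722 = 57.57
Round up: n = 58.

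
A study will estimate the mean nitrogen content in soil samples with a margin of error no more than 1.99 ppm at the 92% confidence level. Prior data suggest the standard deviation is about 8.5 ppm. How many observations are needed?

For a mean, the margin of error is E = z·σ/√n, so n = (zσ/E)².
At 92% confidence, z = 1.751.
n = (1.751 × 8.5 / 1.99)² = 55.94
Round up: n = 56.

n = 56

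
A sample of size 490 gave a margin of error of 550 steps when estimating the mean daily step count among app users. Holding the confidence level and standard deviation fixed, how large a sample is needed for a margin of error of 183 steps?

Margin of error scales as 1/√n, so n₂ = n₁·(E₁/E₂)².
n₂ = 490 × (550/183)² = 490 × 9.033 = 4426.17
Round up: n₂ = 4427.

4427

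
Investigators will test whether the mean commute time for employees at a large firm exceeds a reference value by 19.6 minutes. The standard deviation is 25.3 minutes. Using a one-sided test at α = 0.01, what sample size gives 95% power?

27

For a one-sample z-test, n = ((z_α + z_β)·σ/δ)².
z_α = 2.326 (one-sided α = 0.01); z_β = 1.645 (power 95% → β = 0.05).
n = (3.971 × 25.3 / 19.6)² = 26.27
Round up: n = 27.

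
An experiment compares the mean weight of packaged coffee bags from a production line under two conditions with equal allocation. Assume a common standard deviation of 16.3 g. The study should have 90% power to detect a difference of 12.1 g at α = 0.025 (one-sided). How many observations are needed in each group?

For two equal groups, n per group = 2·((z_α + z_β)·σ/δ)².
z_α = 1.960; z_β = 1.282 (power 90%).
n = 2 × (3.242 × 16.3 / 12.1)² = 2 × 19.07 = 38.14
Round up: n = 39 per group.

39 per group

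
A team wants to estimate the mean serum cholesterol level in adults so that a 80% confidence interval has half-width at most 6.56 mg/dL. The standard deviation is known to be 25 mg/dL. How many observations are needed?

24

For a mean, the margin of error is E = z·σ/√n, so n = (zσ/E)².
At 80% confidence, z = 1.282.
n = (1.282 × 25 / 6.56)² = 23.87
Round up: n = 24.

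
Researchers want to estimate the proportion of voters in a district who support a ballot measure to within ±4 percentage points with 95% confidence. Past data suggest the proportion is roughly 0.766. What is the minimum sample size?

n = 431

For a proportion with margin E = 0.04 at 95% confidence, z = 1.960.
n = p̂(1−p̂)(z/E)² = 0.766 × 0.234 × (1.960/0.04)² = 430.36
Round up: n = 431.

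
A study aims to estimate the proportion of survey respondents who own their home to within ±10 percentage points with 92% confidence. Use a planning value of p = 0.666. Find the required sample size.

69

For a proportion with margin E = 0.1 at 92% confidence, z = 1.751.
n = p̂(1−p̂)(z/E)² = 0.666 × 0.334 × (1.751/0.1)² = 68.20
Round up: n = 69.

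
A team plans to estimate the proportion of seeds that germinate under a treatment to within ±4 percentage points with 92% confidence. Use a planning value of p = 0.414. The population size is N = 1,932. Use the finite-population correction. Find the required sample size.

For a proportion with margin E = 0.04 at 92% confidence, z = 1.751.
n = p̂(1−p̂)(z/E)² = 0.414 × 0.586 × (1.751/0.04)² = 464.89 — call this n₀.
Finite-population correction with N = 1,932: n = n₀ / (1 + (n₀−1)/N) = 464.89 / 1.24 = 374.91
Round up: n = 375.

375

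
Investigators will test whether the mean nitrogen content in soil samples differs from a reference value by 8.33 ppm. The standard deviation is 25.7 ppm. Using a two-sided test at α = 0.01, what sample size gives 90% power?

For a one-sample z-test, n = ((z_{α/2} + z_β)·σ/δ)².
z_{α/2} = 2.576 (two-sided α = 0.01); z_β = 1.282 (power 90% → β = 0.1).
n = (3.858 × 25.7 / 8.33)² = 141.68
Round up: n = 142.

n = 142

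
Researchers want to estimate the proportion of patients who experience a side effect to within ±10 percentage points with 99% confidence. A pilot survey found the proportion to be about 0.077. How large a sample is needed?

For a proportion with margin E = 0.1 at 99% confidence, z = 2.576.
n = p̂(1−p̂)(z/E)² = 0.077 × 0.923 × (2.576/0.1)² = 47.16
Round up: n = 48.

48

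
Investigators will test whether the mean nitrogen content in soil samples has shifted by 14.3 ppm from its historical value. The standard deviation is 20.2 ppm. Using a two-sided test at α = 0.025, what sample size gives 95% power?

31

For a one-sample z-test, n = ((z_{α/2} + z_β)·σ/δ)².
z_{α/2} = 2.241 (two-sided α = 0.025); z_β = 1.645 (power 95% → β = 0.05).
n = (3.886 × 20.2 / 14.3)² = 30.13
Round up: n = 31.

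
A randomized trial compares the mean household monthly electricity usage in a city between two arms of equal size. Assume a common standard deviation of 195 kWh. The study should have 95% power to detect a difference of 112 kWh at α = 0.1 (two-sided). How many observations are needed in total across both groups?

For two equal groups, n per group = 2·((z_{α/2} + z_β)·σ/δ)².
z_{α/2} = 1.645; z_β = 1.645 (power 95%).
n = 2 × (3.290 × 195 / 112)² = 2 × 32.81 = 65.62
Round up: n = 66 per group.
Total across both groups: 2 × 66 = 132.

132 total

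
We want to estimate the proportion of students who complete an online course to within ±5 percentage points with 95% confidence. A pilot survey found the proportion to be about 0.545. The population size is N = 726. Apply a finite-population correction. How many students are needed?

251

For a proportion with margin E = 0.05 at 95% confidence, z = 1.960.
n = p̂(1−p̂)(z/E)² = 0.545 × 0.455 × (1.960/0.05)² = 381.05 — call this n₀.
Finite-population correction with N = 726: n = n₀ / (1 + (n₀−1)/N) = 381.05 / 1.523 = 250.20
Round up: n = 251.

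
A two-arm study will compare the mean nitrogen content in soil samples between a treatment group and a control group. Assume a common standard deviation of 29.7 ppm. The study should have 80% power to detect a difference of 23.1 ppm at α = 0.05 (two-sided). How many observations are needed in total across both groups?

52 total

For two equal groups, n per group = 2·((z_{α/2} + z_β)·σ/δ)².
z_{α/2} = 1.960; z_β = 0.842 (power 80%).
n = 2 × (2.802 × 29.7 / 23.1)² = 2 × 12.98 = 25.96
Round up: n = 26 per group.
Total across both groups: 2 × 26 = 52.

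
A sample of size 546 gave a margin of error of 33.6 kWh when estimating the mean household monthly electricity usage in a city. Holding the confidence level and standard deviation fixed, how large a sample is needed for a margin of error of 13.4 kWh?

n = 3433

Margin of error scales as 1/√n, so n₂ = n₁·(E₁/E₂)².
n₂ = 546 × (33.6/13.4)² = 546 × 6.287 = 3432.70
Round up: n₂ = 3433.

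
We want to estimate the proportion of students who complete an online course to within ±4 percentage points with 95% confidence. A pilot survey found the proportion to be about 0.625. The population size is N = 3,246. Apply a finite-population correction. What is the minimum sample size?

For a proportion with margin E = 0.04 at 95% confidence, z = 1.960.
n = p̂(1−p̂)(z/E)² = 0.625 × 0.375 × (1.960/0.04)² = 562.73 — call this n₀.
Finite-population correction with N = 3,246: n = n₀ / (1 + (n₀−1)/N) = 562.73 / 1.173 = 479.74
Round up: n = 480.

n = 480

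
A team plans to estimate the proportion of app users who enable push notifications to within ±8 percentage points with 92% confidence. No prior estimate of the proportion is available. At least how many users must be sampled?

For a proportion with margin E = 0.08 at 92% confidence, z = 1.751.
With no prior estimate, use p = 0.5, which maximizes p(1−p) at 0.25.
n = 0.25 × (z/E)² = 0.25 × (1.751/0.08)² = 119.77
Round up: n = 120.

120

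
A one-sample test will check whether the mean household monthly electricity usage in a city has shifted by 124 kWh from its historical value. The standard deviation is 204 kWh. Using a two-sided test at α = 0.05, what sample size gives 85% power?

25

For a one-sample z-test, n = ((z_{α/2} + z_β)·σ/δ)².
z_{α/2} = 1.960 (two-sided α = 0.05); z_β = 1.036 (power 85% → β = 0.15).
n = (2.996 × 204 / 124)² = 24.29
Round up: n = 25.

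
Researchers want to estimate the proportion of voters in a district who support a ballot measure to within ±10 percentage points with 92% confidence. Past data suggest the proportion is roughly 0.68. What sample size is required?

n = 67

For a proportion with margin E = 0.1 at 92% confidence, z = 1.751.
n = p̂(1−p̂)(z/E)² = 0.68 × 0.32 × (1.751/0.1)² = 66.72
Round up: n = 67.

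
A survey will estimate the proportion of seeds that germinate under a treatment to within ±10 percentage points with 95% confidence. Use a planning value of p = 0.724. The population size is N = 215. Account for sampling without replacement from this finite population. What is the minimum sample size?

57

For a proportion with margin E = 0.1 at 95% confidence, z = 1.960.
n = p̂(1−p̂)(z/E)² = 0.724 × 0.276 × (1.960/0.1)² = 76.76 — call this n₀.
Finite-population correction with N = 215: n = n₀ / (1 + (n₀−1)/N) = 76.76 / 1.352 = 56.78
Round up: n = 57.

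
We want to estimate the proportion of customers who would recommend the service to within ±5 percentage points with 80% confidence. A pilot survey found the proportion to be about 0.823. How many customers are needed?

96

For a proportion with margin E = 0.05 at 80% confidence, z = 1.282.
n = p̂(1−p̂)(z/E)² = 0.823 × 0.177 × (1.282/0.05)² = 95.77
Round up: n = 96.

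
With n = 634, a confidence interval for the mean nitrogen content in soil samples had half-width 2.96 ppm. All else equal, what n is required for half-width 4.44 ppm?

n = 282

Margin of error scales as 1/√n, so n₂ = n₁·(E₁/E₂)².
n₂ = 634 × (2.96/4.44)² = 634 × 0.4444 = 281.75
Round up: n₂ = 282.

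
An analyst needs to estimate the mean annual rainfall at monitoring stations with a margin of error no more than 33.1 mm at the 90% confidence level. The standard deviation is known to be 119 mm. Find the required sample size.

35

For a mean, the margin of error is E = z·σ/√n, so n = (zσ/E)².
At 90% confidence, z = 1.645.
n = (1.645 × 119 / 33.1)² = 34.98
Round up: n = 35.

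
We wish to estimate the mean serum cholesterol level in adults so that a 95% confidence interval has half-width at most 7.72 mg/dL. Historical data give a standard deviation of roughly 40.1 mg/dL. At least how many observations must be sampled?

For a mean, the margin of error is E = z·σ/√n, so n = (zσ/E)².
At 95% confidence, z = 1.960.
n = (1.960 × 40.1 / 7.72)² = 103.65
Round up: n = 104.

104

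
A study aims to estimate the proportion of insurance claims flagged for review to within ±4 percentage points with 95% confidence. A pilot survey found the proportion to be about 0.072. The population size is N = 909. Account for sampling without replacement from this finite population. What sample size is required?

137

For a proportion with margin E = 0.04 at 95% confidence, z = 1.960.
n = p̂(1−p̂)(z/E)² = 0.072 × 0.928 × (1.960/0.04)² = 160.43 — call this n₀.
Finite-population correction with N = 909: n = n₀ / (1 + (n₀−1)/N) = 160.43 / 1.175 = 136.54
Round up: n = 137.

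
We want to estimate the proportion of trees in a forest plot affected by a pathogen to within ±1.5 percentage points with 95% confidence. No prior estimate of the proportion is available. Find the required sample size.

For a proportion with margin E = 0.015 at 95% confidence, z = 1.960.
With no prior estimate, use p = 0.5, which maximizes p(1−p) at 0.25.
n = 0.25 × (z/E)² = 0.25 × (1.960/0.015)² = 4268.44
Round up: n = 4269.

4269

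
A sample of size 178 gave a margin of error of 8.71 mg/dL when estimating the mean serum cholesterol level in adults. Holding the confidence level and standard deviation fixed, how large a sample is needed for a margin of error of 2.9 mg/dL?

n = 1606

Margin of error scales as 1/√n, so n₂ = n₁·(E₁/E₂)².
n₂ = 178 × (8.71/2.9)² = 178 × 9.021 = 1605.74
Round up: n₂ = 1606.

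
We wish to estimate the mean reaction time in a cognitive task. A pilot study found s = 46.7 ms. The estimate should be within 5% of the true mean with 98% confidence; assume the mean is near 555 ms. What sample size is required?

For a mean, the margin of error is E = z·σ/√n, so n = (zσ/E)².
At 98% confidence, z = 2.326.
E = 5% of 555 = 27.75 ms.
n = (2.326 × 46.7 / 27.75)² = 15.32
Round up: n = 16.

16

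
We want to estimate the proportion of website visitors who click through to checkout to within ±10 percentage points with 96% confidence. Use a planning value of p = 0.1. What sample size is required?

n = 38

For a proportion with margin E = 0.1 at 96% confidence, z = 2.054.
n = p̂(1−p̂)(z/E)² = 0.1 × 0.9 × (2.054/0.1)² = 37.97
Round up: n = 38.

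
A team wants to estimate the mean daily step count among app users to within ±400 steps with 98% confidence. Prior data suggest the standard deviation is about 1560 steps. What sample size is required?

n = 83

For a mean, the margin of error is E = z·σ/√n, so n = (zσ/E)².
At 98% confidence, z = 2.326.
n = (2.326 × 1560 / 400)² = 82.29
Round up: n = 83.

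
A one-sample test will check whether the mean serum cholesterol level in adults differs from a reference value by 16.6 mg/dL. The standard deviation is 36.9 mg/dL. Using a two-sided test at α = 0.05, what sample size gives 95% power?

65

For a one-sample z-test, n = ((z_{α/2} + z_β)·σ/δ)².
z_{α/2} = 1.960 (two-sided α = 0.05); z_β = 1.645 (power 95% → β = 0.05).
n = (3.605 × 36.9 / 16.6)² = 64.22
Round up: n = 65.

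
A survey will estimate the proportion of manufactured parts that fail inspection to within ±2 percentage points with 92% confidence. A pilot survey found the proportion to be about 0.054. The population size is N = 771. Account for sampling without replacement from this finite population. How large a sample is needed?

260

For a proportion with margin E = 0.02 at 92% confidence, z = 1.751.
n = p̂(1−p̂)(z/E)² = 0.054 × 0.946 × (1.751/0.02)² = 391.56 — call this n₀.
Finite-population correction with N = 771: n = n₀ / (1 + (n₀−1)/N) = 391.56 / 1.507 = 259.83
Round up: n = 260.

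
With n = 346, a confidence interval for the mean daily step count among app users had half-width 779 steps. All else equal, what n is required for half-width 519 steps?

Margin of error scales as 1/√n, so n₂ = n₁·(E₁/E₂)².
n₂ = 346 × (779/519)² = 346 × 2.253 = 779.54
Round up: n₂ = 780.

n = 780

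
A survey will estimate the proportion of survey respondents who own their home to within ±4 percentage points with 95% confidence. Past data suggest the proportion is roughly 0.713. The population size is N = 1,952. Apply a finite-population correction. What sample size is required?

n = 393

For a proportion with margin E = 0.04 at 95% confidence, z = 1.960.
n = p̂(1−p̂)(z/E)² = 0.713 × 0.287 × (1.960/0.04)² = 491.32 — call this n₀.
Finite-population correction with N = 1,952: n = n₀ / (1 + (n₀−1)/N) = 491.32 / 1.251 = 392.74
Round up: n = 393.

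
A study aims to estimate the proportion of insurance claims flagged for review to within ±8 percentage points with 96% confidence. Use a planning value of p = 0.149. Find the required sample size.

For a proportion with margin E = 0.08 at 96% confidence, z = 2.054.
n = p̂(1−p̂)(z/E)² = 0.149 × 0.851 × (2.054/0.08)² = 83.59
Round up: n = 84.

n = 84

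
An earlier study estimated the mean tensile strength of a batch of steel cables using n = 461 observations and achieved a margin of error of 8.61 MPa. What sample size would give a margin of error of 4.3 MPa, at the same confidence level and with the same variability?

1849

Margin of error scales as 1/√n, so n₂ = n₁·(E₁/E₂)².
n₂ = 461 × (8.61/4.3)² = 461 × 4.009 = 1848.15
Round up: n₂ = 1849.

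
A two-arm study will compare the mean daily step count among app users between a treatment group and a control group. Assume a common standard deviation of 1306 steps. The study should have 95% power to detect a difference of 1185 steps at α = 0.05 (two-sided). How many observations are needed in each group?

For two equal groups, n per group = 2·((z_{α/2} + z_β)·σ/δ)².
z_{α/2} = 1.960; z_β = 1.645 (power 95%).
n = 2 × (3.605 × 1306 / 1185)² = 2 × 15.79 = 31.58
Round up: n = 32 per group.

32 per group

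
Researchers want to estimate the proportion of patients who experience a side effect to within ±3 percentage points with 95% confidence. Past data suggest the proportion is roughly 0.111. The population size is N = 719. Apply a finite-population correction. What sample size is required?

For a proportion with margin E = 0.03 at 95% confidence, z = 1.960.
n = p̂(1−p̂)(z/E)² = 0.111 × 0.889 × (1.960/0.03)² = 421.21 — call this n₀.
Finite-population correction with N = 719: n = n₀ / (1 + (n₀−1)/N) = 421.21 / 1.584 = 265.92
Round up: n = 266.

n = 266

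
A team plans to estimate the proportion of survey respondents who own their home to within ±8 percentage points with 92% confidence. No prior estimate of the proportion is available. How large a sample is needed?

For a proportion with margin E = 0.08 at 92% confidence, z = 1.751.
With no prior estimate, use p = 0.5, which maximizes p(1−p) at 0.25.
n = 0.25 × (z/E)² = 0.25 × (1.751/0.08)² = 119.77
Round up: n = 120.

n = 120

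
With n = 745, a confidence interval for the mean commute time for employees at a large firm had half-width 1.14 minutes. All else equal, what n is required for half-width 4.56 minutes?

47

Margin of error scales as 1/√n, so n₂ = n₁·(E₁/E₂)².
n₂ = 745 × (1.14/4.56)² = 745 × 0.0625 = 46.56
Round up: n₂ = 47.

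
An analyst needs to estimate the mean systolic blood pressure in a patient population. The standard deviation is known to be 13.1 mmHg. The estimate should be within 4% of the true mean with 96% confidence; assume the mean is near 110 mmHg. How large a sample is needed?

For a mean, the margin of error is E = z·σ/√n, so n = (zσ/E)².
At 96% confidence, z = 2.054.
E = 4% of 110 = 4.4 mmHg.
n = (2.054 × 13.1 / 4.4)² = 37.40
Round up: n = 38.

38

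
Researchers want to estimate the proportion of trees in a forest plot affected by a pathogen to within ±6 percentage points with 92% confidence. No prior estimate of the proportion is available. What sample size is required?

n = 213

For a proportion with margin E = 0.06 at 92% confidence, z = 1.751.
With no prior estimate, use p = 0.5, which maximizes p(1−p) at 0.25.
n = 0.25 × (z/E)² = 0.25 × (1.751/0.06)² = 212.92
Round up: n = 213.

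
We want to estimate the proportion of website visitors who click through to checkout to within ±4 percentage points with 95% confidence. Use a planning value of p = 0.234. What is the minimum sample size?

For a proportion with margin E = 0.04 at 95% confidence, z = 1.960.
n = p̂(1−p̂)(z/E)² = 0.234 × 0.766 × (1.960/0.04)² = 430.36
Round up: n = 431.

431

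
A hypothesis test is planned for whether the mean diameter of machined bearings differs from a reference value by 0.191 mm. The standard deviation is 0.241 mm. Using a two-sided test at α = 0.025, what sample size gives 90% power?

For a one-sample z-test, n = ((z_{α/2} + z_β)·σ/δ)².
z_{α/2} = 2.241 (two-sided α = 0.025); z_β = 1.282 (power 90% → β = 0.1).
n = (3.523 × 0.241 / 0.191)² = 19.76
Round up: n = 20.

20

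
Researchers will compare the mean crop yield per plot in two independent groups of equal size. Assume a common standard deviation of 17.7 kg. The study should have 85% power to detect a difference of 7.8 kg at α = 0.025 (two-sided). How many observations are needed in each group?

For two equal groups, n per group = 2·((z_{α/2} + z_β)·σ/δ)².
z_{α/2} = 2.241; z_β = 1.036 (power 85%).
n = 2 × (3.277 × 17.7 / 7.8)² = 2 × 55.30 = 110.60
Round up: n = 111 per group.

111 per group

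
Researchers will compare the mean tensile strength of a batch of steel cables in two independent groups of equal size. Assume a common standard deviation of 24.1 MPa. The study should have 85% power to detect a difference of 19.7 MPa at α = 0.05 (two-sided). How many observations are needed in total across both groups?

54 total

For two equal groups, n per group = 2·((z_{α/2} + z_β)·σ/δ)².
z_{α/2} = 1.960; z_β = 1.036 (power 85%).
n = 2 × (2.996 × 24.1 / 19.7)² = 2 × 13.43 = 26.86
Round up: n = 27 per group.
Total across both groups: 2 × 27 = 54.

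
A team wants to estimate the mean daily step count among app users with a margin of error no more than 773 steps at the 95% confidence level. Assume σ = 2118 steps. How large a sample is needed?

For a mean, the margin of error is E = z·σ/√n, so n = (zσ/E)².
At 95% confidence, z = 1.960.
n = (1.960 × 2118 / 773)² = 28.84
Round up: n = 29.

n = 29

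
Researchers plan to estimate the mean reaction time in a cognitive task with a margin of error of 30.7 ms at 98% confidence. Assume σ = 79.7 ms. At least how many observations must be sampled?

For a mean, the margin of error is E = z·σ/√n, so n = (zσ/E)².
At 98% confidence, z = 2.326.
n = (2.326 × 79.7 / 30.7)² = 36.46
Round up: n = 37.

37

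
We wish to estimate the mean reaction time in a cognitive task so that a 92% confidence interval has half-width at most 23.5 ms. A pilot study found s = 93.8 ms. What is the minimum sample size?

49

For a mean, the margin of error is E = z·σ/√n, so n = (zσ/E)².
At 92% confidence, z = 1.751.
n = (1.751 × 93.8 / 23.5)² = 48.85
Round up: n = 49.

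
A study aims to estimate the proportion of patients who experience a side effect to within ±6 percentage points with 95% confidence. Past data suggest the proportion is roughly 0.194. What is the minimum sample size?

For a proportion with margin E = 0.06 at 95% confidence, z = 1.960.
n = p̂(1−p̂)(z/E)² = 0.194 × 0.806 × (1.960/0.06)² = 166.86
Round up: n = 167.

167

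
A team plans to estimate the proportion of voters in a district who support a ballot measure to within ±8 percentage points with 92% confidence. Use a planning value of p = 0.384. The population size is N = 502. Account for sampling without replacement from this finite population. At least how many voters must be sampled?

For a proportion with margin E = 0.08 at 92% confidence, z = 1.751.
n = p̂(1−p̂)(z/E)² = 0.384 × 0.616 × (1.751/0.08)² = 113.32 — call this n₀.
Finite-population correction with N = 502: n = n₀ / (1 + (n₀−1)/N) = 113.32 / 1.224 = 92.58
Round up: n = 93.

93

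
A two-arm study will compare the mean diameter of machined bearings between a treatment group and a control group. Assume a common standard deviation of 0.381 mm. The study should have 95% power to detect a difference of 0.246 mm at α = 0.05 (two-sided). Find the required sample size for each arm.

For two equal groups, n per group = 2·((z_{α/2} + z_β)·σ/δ)².
z_{α/2} = 1.960; z_β = 1.645 (power 95%).
n = 2 × (3.605 × 0.381 / 0.246)² = 2 × 31.17 = 62.34
Round up: n = 63 per group.

63 per group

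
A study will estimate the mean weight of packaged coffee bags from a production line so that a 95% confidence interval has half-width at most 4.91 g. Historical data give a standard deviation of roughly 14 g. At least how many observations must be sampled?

32

For a mean, the margin of error is E = z·σ/√n, so n = (zσ/E)².
At 95% confidence, z = 1.960.
n = (1.960 × 14 / 4.91)² = 31.23
Round up: n = 32.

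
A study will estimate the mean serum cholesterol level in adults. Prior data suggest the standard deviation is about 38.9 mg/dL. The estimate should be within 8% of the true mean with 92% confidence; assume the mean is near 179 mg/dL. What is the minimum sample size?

23

For a mean, the margin of error is E = z·σ/√n, so n = (zσ/E)².
At 92% confidence, z = 1.751.
E = 8% of 179 = 14.32 mg/dL.
n = (1.751 × 38.9 / 14.32)² = 22.62
Round up: n = 23.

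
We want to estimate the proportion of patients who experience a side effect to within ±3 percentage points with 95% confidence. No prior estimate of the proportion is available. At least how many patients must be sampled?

For a proportion with margin E = 0.03 at 95% confidence, z = 1.960.
With no prior estimate, use p = 0.5, which maximizes p(1−p) at 0.25.
n = 0.25 × (z/E)² = 0.25 × (1.960/0.03)² = 1067.11
Round up: n = 1068.

n = 1068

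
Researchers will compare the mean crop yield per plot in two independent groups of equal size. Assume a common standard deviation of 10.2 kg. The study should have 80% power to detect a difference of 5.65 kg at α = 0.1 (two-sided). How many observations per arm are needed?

41 per group

For two equal groups, n per group = 2·((z_{α/2} + z_β)·σ/δ)².
z_{α/2} = 1.645; z_β = 0.842 (power 80%).
n = 2 × (2.487 × 10.2 / 5.65)² = 2 × 20.16 = 40.32
Round up: n = 41 per group.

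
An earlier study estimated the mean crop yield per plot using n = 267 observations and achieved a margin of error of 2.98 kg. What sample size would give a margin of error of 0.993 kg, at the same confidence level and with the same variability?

Margin of error scales as 1/√n, so n₂ = n₁·(E₁/E₂)².
n₂ = 267 × (2.98/0.993)² = 267 × 9.006 = 2404.60
Round up: n₂ = 2405.

2405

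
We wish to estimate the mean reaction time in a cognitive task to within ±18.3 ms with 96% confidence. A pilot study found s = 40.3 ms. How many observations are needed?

For a mean, the margin of error is E = z·σ/√n, so n = (zσ/E)².
At 96% confidence, z = 2.054.
n = (2.054 × 40.3 / 18.3)² = 20.46
Round up: n = 21.

21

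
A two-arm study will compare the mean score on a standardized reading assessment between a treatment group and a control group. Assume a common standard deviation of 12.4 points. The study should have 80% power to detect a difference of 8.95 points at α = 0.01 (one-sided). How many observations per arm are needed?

39 per group

For two equal groups, n per group = 2·((z_α + z_β)·σ/δ)².
z_α = 2.326; z_β = 0.842 (power 80%).
n = 2 × (3.168 × 12.4 / 8.95)² = 2 × 19.26 = 38.52
Round up: n = 39 per group.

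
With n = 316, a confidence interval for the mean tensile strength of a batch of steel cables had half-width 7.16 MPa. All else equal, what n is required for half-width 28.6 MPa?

Margin of error scales as 1/√n, so n₂ = n₁·(E₁/E₂)².
n₂ = 316 × (7.16/28.6)² = 316 × 0.06267 = 19.80
Round up: n₂ = 20.

n = 20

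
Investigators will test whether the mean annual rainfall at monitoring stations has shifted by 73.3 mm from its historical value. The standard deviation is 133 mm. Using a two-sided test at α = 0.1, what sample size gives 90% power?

For a one-sample z-test, n = ((z_{α/2} + z_β)·σ/δ)².
z_{α/2} = 1.645 (two-sided α = 0.1); z_β = 1.282 (power 90% → β = 0.1).
n = (2.927 × 133 / 73.3)² = 28.21
Round up: n = 29.

29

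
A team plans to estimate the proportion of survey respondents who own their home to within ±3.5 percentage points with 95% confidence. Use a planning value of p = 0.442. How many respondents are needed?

774

For a proportion with margin E = 0.035 at 95% confidence, z = 1.960.
n = p̂(1−p̂)(z/E)² = 0.442 × 0.558 × (1.960/0.035)² = 773.45
Round up: n = 774.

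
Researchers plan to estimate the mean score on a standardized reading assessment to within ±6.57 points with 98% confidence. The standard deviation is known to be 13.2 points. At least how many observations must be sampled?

For a mean, the margin of error is E = z·σ/√n, so n = (zσ/E)².
At 98% confidence, z = 2.326.
n = (2.326 × 13.2 / 6.57)² = 21.84
Round up: n = 22.

n = 22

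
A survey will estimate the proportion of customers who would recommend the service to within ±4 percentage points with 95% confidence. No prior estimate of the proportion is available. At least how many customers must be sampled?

n = 601

For a proportion with margin E = 0.04 at 95% confidence, z = 1.960.
With no prior estimate, use p = 0.5, which maximizes p(1−p) at 0.25.
n = 0.25 × (z/E)² = 0.25 × (1.960/0.04)² = 600.25
Round up: n = 601.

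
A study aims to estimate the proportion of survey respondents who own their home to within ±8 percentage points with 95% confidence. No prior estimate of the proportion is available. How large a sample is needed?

151

For a proportion with margin E = 0.08 at 95% confidence, z = 1.960.
With no prior estimate, use p = 0.5, which maximizes p(1−p) at 0.25.
n = 0.25 × (z/E)² = 0.25 × (1.960/0.08)² = 150.06
Round up: n = 151.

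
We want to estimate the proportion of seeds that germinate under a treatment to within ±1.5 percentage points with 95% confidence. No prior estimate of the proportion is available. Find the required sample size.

n = 4269

For a proportion with margin E = 0.015 at 95% confidence, z = 1.960.
With no prior estimate, use p = 0.5, which maximizes p(1−p) at 0.25.
n = 0.25 × (z/E)² = 0.25 × (1.960/0.015)² = 4268.44
Round up: n = 4269.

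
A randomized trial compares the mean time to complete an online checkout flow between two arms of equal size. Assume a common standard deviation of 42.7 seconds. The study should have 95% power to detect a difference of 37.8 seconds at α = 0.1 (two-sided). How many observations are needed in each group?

28 per group

For two equal groups, n per group = 2·((z_{α/2} + z_β)·σ/δ)².
z_{α/2} = 1.645; z_β = 1.645 (power 95%).
n = 2 × (3.290 × 42.7 / 37.8)² = 2 × 13.81 = 27.62
Round up: n = 28 per group.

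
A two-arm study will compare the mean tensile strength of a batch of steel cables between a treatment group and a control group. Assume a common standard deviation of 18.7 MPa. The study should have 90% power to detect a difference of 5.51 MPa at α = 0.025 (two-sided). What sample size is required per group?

For two equal groups, n per group = 2·((z_{α/2} + z_β)·σ/δ)².
z_{α/2} = 2.241; z_β = 1.282 (power 90%).
n = 2 × (3.523 × 18.7 / 5.51)² = 2 × 142.96 = 285.92
Round up: n = 286 per group.

286 per group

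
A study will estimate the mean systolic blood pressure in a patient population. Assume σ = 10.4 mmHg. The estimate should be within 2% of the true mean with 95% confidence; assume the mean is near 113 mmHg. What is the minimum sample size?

82

For a mean, the margin of error is E = z·σ/√n, so n = (zσ/E)².
At 95% confidence, z = 1.960.
E = 2% of 113 = 2.26 mmHg.
n = (1.960 × 10.4 / 2.26)² = 81.35
Round up: n = 82.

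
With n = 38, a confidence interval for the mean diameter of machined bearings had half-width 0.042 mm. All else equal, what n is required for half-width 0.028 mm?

Margin of error scales as 1/√n, so n₂ = n₁·(E₁/E₂)².
n₂ = 38 × (0.042/0.028)² = 38 × 2.25 = 85.50
Round up: n₂ = 86.

n = 86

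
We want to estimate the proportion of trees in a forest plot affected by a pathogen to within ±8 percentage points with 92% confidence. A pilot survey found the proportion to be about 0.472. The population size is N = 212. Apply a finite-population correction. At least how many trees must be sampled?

For a proportion with margin E = 0.08 at 92% confidence, z = 1.751.
n = p̂(1−p̂)(z/E)² = 0.472 × 0.528 × (1.751/0.08)² = 119.39 — call this n₀.
Finite-population correction with N = 212: n = n₀ / (1 + (n₀−1)/N) = 119.39 / 1.558 = 76.63
Round up: n = 77.

n = 77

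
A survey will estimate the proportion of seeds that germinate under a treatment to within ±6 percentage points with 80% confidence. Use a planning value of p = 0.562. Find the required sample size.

For a proportion with margin E = 0.06 at 80% confidence, z = 1.282.
n = p̂(1−p̂)(z/E)² = 0.562 × 0.438 × (1.282/0.06)² = 112.38
Round up: n = 113.

n = 113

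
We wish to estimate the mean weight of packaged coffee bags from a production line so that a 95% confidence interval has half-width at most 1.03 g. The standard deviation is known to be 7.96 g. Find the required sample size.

For a mean, the margin of error is E = z·σ/√n, so n = (zσ/E)².
At 95% confidence, z = 1.960.
n = (1.960 × 7.96 / 1.03)² = 229.44
Round up: n = 230.

230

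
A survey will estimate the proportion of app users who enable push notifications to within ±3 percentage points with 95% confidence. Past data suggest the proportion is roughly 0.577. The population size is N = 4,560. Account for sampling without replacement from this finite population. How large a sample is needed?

For a proportion with margin E = 0.03 at 95% confidence, z = 1.960.
n = p̂(1−p̂)(z/E)² = 0.577 × 0.423 × (1.960/0.03)² = 1041.80 — call this n₀.
Finite-population correction with N = 4,560: n = n₀ / (1 + (n₀−1)/N) = 1041.80 / 1.228 = 848.37
Round up: n = 849.

n = 849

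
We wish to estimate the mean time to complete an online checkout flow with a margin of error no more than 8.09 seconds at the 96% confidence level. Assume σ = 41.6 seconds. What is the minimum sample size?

112

For a mean, the margin of error is E = z·σ/√n, so n = (zσ/E)².
At 96% confidence, z = 2.054.
n = (2.054 × 41.6 / 8.09)² = 111.56
Round up: n = 112.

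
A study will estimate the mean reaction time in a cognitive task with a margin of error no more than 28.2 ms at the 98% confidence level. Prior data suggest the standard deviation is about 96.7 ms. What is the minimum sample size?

64

For a mean, the margin of error is E = z·σ/√n, so n = (zσ/E)².
At 98% confidence, z = 2.326.
n = (2.326 × 96.7 / 28.2)² = 63.62
Round up: n = 64.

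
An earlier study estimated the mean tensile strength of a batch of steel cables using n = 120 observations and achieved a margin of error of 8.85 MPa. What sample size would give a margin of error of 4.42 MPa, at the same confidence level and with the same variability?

Margin of error scales as 1/√n, so n₂ = n₁·(E₁/E₂)².
n₂ = 120 × (8.85/4.42)² = 120 × 4.009 = 481.08
Round up: n₂ = 482.

n = 482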